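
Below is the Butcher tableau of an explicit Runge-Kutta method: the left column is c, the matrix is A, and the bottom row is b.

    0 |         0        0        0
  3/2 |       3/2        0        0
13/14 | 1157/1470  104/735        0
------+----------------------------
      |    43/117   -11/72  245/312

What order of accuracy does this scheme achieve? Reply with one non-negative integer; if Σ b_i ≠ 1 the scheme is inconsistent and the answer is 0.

b = (43/117, -11/72, 245/312)
c = (0, 3/2, 13/14)
Ac = (0, 0, 52/245)
Σ b_i: 43/117·1 + (-11/72)·1 + 245/312·1 = 1 ✓
b·c: (-11/72)·3/2 + 245/312·13/14 = 1/2 ✓
b·c²: (-11/72)·9/4 + 245/312·169/196 = 1/3 ✓
b·Ac: 245/312·52/245 = 1/6 ✓; 3 stages ⇒ order 3.

3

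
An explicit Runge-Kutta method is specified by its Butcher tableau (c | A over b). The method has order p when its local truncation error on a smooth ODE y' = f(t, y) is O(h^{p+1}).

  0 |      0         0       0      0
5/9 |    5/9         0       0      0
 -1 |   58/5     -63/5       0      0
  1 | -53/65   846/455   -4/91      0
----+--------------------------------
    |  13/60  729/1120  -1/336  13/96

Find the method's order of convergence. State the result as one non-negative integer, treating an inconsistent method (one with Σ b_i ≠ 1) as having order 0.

b = (13/60, 729/1120, -1/336, 13/96)
c = (0, 5/9, -1, 1)
Ac = (0, 0, -7, 14/13)
Σ b_i: 13/60·1 + 729/1120·1 + (-1/336)·1 + 13/96·1 = 1 ✓
b·c: 729/1120·5/9 + (-1/336)·(-1) + 13/96·1 = 1/2 ✓
b·c²: 729/1120·25/81 + (-1/336)·1 + 13/96·1 = 1/3 ✓
b·Ac: (-1/336)·(-7) + 13/96·14/13 = 1/6 ✓
b·c³: 729/1120·125/729 + (-1/336)·(-1) + 13/96·1 = 1/4 ✓
b·(c∘Ac): (-1/336)·7 + 13/96·14/13 = 1/8 ✓
b·Ac²: (-1/336)·(-35/9) + 13/96·62/117 = 1/12 ✓
b·A²c: 13/96·4/13 = 1/24 ✓; 4 stages ⇒ order 4.

4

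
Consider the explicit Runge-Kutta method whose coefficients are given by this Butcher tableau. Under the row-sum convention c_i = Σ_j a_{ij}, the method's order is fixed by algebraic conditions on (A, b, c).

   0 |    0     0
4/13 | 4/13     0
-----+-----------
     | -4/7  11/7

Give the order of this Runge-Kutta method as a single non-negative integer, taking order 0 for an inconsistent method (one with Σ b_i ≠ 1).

1

b = (-4/7, 11/7)
c = (0, 4/13)
Σ b_i: (-4/7)·1 + 11/7·1 = 1 ✓
b·c: 11/7·4/13 = 44/91 ≠ 1/2 ⇒ order 1.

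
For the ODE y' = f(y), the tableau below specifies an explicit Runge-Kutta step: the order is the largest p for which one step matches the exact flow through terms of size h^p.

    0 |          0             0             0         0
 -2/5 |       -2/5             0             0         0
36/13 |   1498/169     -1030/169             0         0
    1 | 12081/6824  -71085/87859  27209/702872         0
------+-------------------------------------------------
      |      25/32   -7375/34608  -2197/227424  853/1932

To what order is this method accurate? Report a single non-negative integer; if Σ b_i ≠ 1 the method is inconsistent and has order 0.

b = (25/32, -7375/34608, -2197/227424, 853/1932)
c = (0, -2/5, 36/13, 1)
Ac = (0, 0, 412/169, 735/1706)
Σ b_i: 25/32·1 + (-7375/34608)·1 + (-2197/227424)·1 + 853/1932·1 = 1 ✓
b·c: (-7375/34608)·(-2/5) + (-2197/227424)·36/13 + 853/1932·1 = 1/2 ✓
b·c²: (-7375/34608)·4/25 + (-2197/227424)·1296/169 + 853/1932·1 = 1/3 ✓
b·Ac: (-2197/227424)·412/169 + 853/1932·735/1706 = 1/6 ✓
b·c³: (-7375/34608)·(-8/125) + (-2197/227424)·46656/2197 + 853/1932·1 = 1/4 ✓
b·(c∘Ac): (-2197/227424)·14832/2197 + 853/1932·735/1706 = 1/8 ✓
b·Ac²: (-2197/227424)·(-824/845) + 853/1932·714/4265 = 1/12 ✓
b·A²c: 853/1932·161/1706 = 1/24 ✓; 4 stages ⇒ order 4.

4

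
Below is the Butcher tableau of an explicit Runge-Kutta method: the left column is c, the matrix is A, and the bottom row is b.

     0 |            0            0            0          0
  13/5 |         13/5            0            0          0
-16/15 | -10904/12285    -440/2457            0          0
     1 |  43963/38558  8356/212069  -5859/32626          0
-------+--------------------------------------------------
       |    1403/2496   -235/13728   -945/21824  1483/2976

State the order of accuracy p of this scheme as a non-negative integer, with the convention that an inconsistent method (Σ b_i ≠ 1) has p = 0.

4

b = (1403/2496, -235/13728, -945/21824, 1483/2976)
c = (0, 13/5, -16/15, 1)
Ac = (0, 0, -88/189, 436/1483)
Σ b_i: 1403/2496·1 + (-235/13728)·1 + (-945/21824)·1 + 1483/2976·1 = 1 ✓
b·c: (-235/13728)·13/5 + (-945/21824)·(-16/15) + 1483/2976·1 = 1/2 ✓
b·c²: (-235/13728)·169/25 + (-945/21824)·256/225 + 1483/2976·1 = 1/3 ✓
b·Ac: (-945/21824)·(-88/189) + 1483/2976·436/1483 = 1/6 ✓
b·c³: (-235/13728)·2197/125 + (-945/21824)·(-4096/3375) + 1483/2976·1 = 1/4 ✓
b·(c∘Ac): (-945/21824)·1408/2835 + 1483/2976·436/1483 = 1/8 ✓
b·Ac²: (-945/21824)·(-1144/945) + 1483/2976·92/1483 = 1/12 ✓
b·A²c: 1483/2976·124/1483 = 1/24 ✓; 4 stages ⇒ order 4.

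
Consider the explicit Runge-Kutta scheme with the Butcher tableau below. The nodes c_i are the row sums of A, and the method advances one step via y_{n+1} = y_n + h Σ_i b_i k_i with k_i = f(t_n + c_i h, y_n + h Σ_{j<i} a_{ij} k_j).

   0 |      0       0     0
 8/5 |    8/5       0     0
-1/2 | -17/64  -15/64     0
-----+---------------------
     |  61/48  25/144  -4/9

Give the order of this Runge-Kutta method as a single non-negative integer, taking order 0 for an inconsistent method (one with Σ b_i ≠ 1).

3

b = (61/48, 25/144, -4/9)
c = (0, 8/5, -1/2)
Ac = (0, 0, -3/8)
Σ b_i: 61/48·1 + 25/144·1 + (-4/9)·1 = 1 ✓
b·c: 25/144·8/5 + (-4/9)·(-1/2) = 1/2 ✓
b·c²: 25/144·64/25 + (-4/9)·1/4 = 1/3 ✓
b·Ac: (-4/9)·(-3/8) = 1/6 ✓; 3 stages ⇒ order 3.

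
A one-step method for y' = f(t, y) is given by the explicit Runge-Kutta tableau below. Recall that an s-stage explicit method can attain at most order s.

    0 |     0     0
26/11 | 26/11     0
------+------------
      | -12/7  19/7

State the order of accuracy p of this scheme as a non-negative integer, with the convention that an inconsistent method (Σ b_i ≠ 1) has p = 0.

b = (-12/7, 19/7)
c = (0, 26/11)
Σ b_i: (-12/7)·1 + 19/7·1 = 1 ✓
b·c: 19/7·26/11 = 494/77 ≠ 1/2 ⇒ order 1.

1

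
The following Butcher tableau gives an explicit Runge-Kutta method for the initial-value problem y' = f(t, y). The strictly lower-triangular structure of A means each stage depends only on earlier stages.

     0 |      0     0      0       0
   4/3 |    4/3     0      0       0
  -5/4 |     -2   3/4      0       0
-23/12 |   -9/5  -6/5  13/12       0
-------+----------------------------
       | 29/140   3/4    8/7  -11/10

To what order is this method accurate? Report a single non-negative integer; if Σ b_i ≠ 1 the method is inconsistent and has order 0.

1

b = (29/140, 3/4, 8/7, -11/10)
c = (0, 4/3, -5/4, -23/12)
Ac = (0, 0, 1, -709/240)
Σ b_i: 29/140·1 + 3/4·1 + 8/7·1 + (-11/10)·1 = 1 ✓
b·c: 3/4·4/3 + 8/7·(-5/4) + (-11/10)·(-23/12) = 1411/840 ≠ 1/2 ⇒ order 1.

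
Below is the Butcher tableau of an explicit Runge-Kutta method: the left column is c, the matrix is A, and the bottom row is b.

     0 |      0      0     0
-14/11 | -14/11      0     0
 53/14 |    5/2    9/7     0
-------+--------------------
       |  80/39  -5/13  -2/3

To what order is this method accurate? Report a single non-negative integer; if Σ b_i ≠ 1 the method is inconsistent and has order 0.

b = (80/39, -5/13, -2/3)
c = (0, -14/11, 53/14)
Ac = (0, 0, -18/11)
Σ b_i: 80/39·1 + (-5/13)·1 + (-2/3)·1 = 1 ✓
b·c: (-5/13)·(-14/11) + (-2/3)·53/14 = -6109/3003 ≠ 1/2 ⇒ order 1.

1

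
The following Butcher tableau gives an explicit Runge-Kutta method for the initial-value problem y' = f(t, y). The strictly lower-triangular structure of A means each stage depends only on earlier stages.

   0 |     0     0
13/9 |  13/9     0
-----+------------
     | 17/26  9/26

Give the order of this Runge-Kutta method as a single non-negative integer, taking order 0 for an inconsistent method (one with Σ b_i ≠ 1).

2

b = (17/26, 9/26)
c = (0, 13/9)
Σ b_i: 17/26·1 + 9/26·1 = 1 ✓
b·c: 9/26·13/9 = 1/2 ✓; 2 stages ⇒ order 2.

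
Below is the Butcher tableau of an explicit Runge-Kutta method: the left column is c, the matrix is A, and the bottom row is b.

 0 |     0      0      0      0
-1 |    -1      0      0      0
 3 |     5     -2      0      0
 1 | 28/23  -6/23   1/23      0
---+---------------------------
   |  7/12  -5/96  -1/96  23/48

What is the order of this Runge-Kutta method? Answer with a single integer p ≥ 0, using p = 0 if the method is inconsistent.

b = (7/12, -5/96, -1/96, 23/48)
c = (0, -1, 3, 1)
Ac = (0, 0, 2, 9/23)
Σ b_i: 7/12·1 + (-5/96)·1 + (-1/96)·1 + 23/48·1 = 1 ✓
b·c: (-5/96)·(-1) + (-1/96)·3 + 23/48·1 = 1/2 ✓
b·c²: (-5/96)·1 + (-1/96)·9 + 23/48·1 = 1/3 ✓
b·Ac: (-1/96)·2 + 23/48·9/23 = 1/6 ✓
b·c³: (-5/96)·(-1) + (-1/96)·27 + 23/48·1 = 1/4 ✓
b·(c∘Ac): (-1/96)·6 + 23/48·9/23 = 1/8 ✓
b·Ac²: (-1/96)·(-2) + 23/48·3/23 = 1/12 ✓
b·A²c: 23/48·2/23 = 1/24 ✓; 4 stages ⇒ order 4.

4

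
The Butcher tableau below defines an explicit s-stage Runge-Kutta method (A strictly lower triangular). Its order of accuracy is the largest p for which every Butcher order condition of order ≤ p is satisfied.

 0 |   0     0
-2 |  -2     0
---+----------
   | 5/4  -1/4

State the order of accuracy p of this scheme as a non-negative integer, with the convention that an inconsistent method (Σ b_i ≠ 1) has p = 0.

b = (5/4, -1/4)
c = (0, -2)
Σ b_i: 5/4·1 + (-1/4)·1 = 1 ✓
b·c: (-1/4)·(-2) = 1/2 ✓; 2 stages ⇒ order 2.

2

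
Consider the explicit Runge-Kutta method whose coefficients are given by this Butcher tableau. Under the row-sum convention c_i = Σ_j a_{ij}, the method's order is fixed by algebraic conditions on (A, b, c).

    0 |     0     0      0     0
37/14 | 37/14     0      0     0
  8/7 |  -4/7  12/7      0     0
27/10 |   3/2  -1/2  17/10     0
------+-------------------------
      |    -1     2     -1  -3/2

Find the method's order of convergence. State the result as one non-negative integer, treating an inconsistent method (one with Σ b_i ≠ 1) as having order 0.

b = (-1, 2, -1, -3/2)
c = (0, 37/14, 8/7, 27/10)
Ac = (0, 0, 222/49, 87/140)
Σ b_i: (-1)·1 + 2·1 + (-1)·1 + (-3/2)·1 = -3/2 ≠ 1 ⇒ order 0.

0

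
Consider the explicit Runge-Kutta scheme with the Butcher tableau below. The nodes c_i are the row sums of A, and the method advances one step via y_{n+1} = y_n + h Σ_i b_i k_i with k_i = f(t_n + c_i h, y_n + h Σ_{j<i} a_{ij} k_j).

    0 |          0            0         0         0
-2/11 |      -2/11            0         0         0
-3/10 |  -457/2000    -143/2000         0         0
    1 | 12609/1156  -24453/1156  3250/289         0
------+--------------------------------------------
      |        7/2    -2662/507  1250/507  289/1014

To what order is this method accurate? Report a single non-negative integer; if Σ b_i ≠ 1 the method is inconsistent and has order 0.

4

b = (7/2, -2662/507, 1250/507, 289/1014)
c = (0, -2/11, -3/10, 1)
Ac = (0, 0, 13/1000, 273/578)
Σ b_i: 7/2·1 + (-2662/507)·1 + 1250/507·1 + 289/1014·1 = 1 ✓
b·c: (-2662/507)·(-2/11) + 1250/507·(-3/10) + 289/1014·1 = 1/2 ✓
b·c²: (-2662/507)·4/121 + 1250/507·9/100 + 289/1014·1 = 1/3 ✓
b·Ac: 1250/507·13/1000 + 289/1014·273/578 = 1/6 ✓
b·c³: (-2662/507)·(-8/1331) + 1250/507·(-27/1000) + 289/1014·1 = 1/4 ✓
b·(c∘Ac): 1250/507·(-39/10000) + 289/1014·273/578 = 1/8 ✓
b·Ac²: 1250/507·(-13/5500) + 289/1014·117/374 = 1/12 ✓
b·A²c: 289/1014·169/1156 = 1/24 ✓; 4 stages ⇒ order 4.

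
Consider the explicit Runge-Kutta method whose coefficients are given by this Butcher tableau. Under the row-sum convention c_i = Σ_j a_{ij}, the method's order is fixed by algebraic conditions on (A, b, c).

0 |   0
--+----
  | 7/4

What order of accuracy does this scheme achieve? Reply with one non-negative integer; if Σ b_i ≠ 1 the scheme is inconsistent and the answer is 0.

0

b = (7/4)
c = (0)
Σ b_i: 7/4·1 = 7/4 ≠ 1 ⇒ order 0.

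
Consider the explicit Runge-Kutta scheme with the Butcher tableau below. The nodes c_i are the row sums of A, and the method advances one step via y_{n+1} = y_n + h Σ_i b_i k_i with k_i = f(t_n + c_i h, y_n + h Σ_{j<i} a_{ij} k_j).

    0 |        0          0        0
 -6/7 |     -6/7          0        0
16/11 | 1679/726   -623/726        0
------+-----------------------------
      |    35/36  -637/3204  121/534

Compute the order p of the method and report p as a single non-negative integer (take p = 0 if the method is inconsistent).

b = (35/36, -637/3204, 121/534)
c = (0, -6/7, 16/11)
Ac = (0, 0, 89/121)
Σ b_i: 35/36·1 + (-637/3204)·1 + 121/534·1 = 1 ✓
b·c: (-637/3204)·(-6/7) + 121/534·16/11 = 1/2 ✓
b·c²: (-637/3204)·36/49 + 121/534·256/121 = 1/3 ✓
b·Ac: 121/534·89/121 = 1/6 ✓; 3 stages ⇒ order 3.

3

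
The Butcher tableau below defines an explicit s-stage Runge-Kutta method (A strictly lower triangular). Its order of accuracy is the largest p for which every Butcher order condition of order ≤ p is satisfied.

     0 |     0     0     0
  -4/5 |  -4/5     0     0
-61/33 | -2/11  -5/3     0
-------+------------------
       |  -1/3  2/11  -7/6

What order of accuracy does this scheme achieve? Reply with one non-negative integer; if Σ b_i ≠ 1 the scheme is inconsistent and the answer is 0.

b = (-1/3, 2/11, -7/6)
c = (0, -4/5, -61/33)
Ac = (0, 0, 4/3)
Σ b_i: (-1/3)·1 + 2/11·1 + (-7/6)·1 = -29/22 ≠ 1 ⇒ order 0.

0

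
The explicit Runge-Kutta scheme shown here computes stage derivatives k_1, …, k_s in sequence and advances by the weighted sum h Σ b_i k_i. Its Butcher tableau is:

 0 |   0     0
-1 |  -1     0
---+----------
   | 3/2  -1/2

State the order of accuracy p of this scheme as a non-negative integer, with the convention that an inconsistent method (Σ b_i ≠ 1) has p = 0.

b = (3/2, -1/2)
c = (0, -1)
Σ b_i: 3/2·1 + (-1/2)·1 = 1 ✓
b·c: (-1/2)·(-1) = 1/2 ✓; 2 stages ⇒ order 2.

2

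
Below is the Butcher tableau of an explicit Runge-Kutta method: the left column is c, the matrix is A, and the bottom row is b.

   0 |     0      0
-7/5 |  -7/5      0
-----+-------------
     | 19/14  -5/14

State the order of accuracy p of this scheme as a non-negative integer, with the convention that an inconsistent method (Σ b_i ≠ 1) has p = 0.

2

b = (19/14, -5/14)
c = (0, -7/5)
Σ b_i: 19/14·1 + (-5/14)·1 = 1 ✓
b·c: (-5/14)·(-7/5) = 1/2 ✓; 2 stages ⇒ order 2.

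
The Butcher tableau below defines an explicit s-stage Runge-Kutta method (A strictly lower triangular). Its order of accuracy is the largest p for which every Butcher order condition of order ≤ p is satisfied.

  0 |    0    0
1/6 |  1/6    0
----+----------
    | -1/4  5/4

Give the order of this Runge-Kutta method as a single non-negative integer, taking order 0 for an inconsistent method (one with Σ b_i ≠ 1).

b = (-1/4, 5/4)
c = (0, 1/6)
Σ b_i: (-1/4)·1 + 5/4·1 = 1 ✓
b·c: 5/4·1/6 = 5/24 ≠ 1/2 ⇒ order 1.

1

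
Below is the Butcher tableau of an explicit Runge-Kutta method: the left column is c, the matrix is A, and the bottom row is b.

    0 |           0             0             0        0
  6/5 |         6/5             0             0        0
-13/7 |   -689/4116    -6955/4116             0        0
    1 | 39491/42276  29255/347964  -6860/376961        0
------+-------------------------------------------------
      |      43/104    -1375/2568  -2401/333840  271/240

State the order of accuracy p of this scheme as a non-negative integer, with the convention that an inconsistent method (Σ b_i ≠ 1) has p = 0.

4

b = (43/104, -1375/2568, -2401/333840, 271/240)
c = (0, 6/5, -13/7, 1)
Ac = (0, 0, -1391/686, 73/542)
Σ b_i: 43/104·1 + (-1375/2568)·1 + (-2401/333840)·1 + 271/240·1 = 1 ✓
b·c: (-1375/2568)·6/5 + (-2401/333840)·(-13/7) + 271/240·1 = 1/2 ✓
b·c²: (-1375/2568)·36/25 + (-2401/333840)·169/49 + 271/240·1 = 1/3 ✓
b·Ac: (-2401/333840)·(-1391/686) + 271/240·73/542 = 1/6 ✓
b·c³: (-1375/2568)·216/125 + (-2401/333840)·(-2197/343) + 271/240·1 = 1/4 ✓
b·(c∘Ac): (-2401/333840)·18083/4802 + 271/240·73/542 = 1/8 ✓
b·Ac²: (-2401/333840)·(-4173/1715) + 271/240·79/1355 = 1/12 ✓
b·A²c: 271/240·10/271 = 1/24 ✓; 4 stages ⇒ order 4.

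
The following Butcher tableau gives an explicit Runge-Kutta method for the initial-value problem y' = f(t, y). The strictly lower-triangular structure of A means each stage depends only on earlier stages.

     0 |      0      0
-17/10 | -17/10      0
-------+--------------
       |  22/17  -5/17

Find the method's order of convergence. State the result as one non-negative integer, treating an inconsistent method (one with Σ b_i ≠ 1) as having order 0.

2

b = (22/17, -5/17)
c = (0, -17/10)
Σ b_i: 22/17·1 + (-5/17)·1 = 1 ✓
b·c: (-5/17)·(-17/10) = 1/2 ✓; 2 stages ⇒ order 2.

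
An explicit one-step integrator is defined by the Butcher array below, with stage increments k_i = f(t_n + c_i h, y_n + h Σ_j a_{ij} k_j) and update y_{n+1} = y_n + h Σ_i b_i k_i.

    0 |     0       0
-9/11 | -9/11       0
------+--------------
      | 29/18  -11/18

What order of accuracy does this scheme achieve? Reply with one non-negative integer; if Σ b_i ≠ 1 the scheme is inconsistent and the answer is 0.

b = (29/18, -11/18)
c = (0, -9/11)
Σ b_i: 29/18·1 + (-11/18)·1 = 1 ✓
b·c: (-11/18)·(-9/11) = 1/2 ✓; 2 stages ⇒ order 2.

2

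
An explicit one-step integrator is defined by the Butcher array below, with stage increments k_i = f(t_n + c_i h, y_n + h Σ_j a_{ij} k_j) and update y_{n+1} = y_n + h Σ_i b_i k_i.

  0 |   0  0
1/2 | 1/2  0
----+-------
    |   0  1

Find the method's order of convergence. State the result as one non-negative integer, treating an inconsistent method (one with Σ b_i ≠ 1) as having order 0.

b = (0, 1)
c = (0, 1/2)
Σ b_i: 1·1 = 1 ✓
b·c: 1·1/2 = 1/2 ✓; 2 stages ⇒ order 2.

2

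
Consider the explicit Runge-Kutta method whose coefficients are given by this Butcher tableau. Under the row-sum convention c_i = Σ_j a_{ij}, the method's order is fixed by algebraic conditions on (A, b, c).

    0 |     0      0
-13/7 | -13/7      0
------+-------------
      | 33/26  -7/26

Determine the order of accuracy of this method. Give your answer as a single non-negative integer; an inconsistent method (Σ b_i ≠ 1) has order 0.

2

b = (33/26, -7/26)
c = (0, -13/7)
Σ b_i: 33/26·1 + (-7/26)·1 = 1 ✓
b·c: (-7/26)·(-13/7) = 1/2 ✓; 2 stages ⇒ order 2.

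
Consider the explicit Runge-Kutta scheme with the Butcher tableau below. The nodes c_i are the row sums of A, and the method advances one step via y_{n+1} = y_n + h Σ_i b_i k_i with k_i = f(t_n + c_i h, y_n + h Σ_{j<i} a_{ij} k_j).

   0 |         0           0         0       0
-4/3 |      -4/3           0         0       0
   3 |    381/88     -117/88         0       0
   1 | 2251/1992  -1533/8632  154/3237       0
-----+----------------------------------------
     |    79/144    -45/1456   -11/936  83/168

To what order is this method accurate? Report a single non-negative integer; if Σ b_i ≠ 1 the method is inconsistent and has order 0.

4

b = (79/144, -45/1456, -11/936, 83/168)
c = (0, -4/3, 3, 1)
Ac = (0, 0, 39/22, 63/166)
Σ b_i: 79/144·1 + (-45/1456)·1 + (-11/936)·1 + 83/168·1 = 1 ✓
b·c: (-45/1456)·(-4/3) + (-11/936)·3 + 83/168·1 = 1/2 ✓
b·c²: (-45/1456)·16/9 + (-11/936)·9 + 83/168·1 = 1/3 ✓
b·Ac: (-11/936)·39/22 + 83/168·63/166 = 1/6 ✓
b·c³: (-45/1456)·(-64/27) + (-11/936)·27 + 83/168·1 = 1/4 ✓
b·(c∘Ac): (-11/936)·117/22 + 83/168·63/166 = 1/8 ✓
b·Ac²: (-11/936)·(-26/11) + 83/168·28/249 = 1/12 ✓
b·A²c: 83/168·7/83 = 1/24 ✓; 4 stages ⇒ order 4.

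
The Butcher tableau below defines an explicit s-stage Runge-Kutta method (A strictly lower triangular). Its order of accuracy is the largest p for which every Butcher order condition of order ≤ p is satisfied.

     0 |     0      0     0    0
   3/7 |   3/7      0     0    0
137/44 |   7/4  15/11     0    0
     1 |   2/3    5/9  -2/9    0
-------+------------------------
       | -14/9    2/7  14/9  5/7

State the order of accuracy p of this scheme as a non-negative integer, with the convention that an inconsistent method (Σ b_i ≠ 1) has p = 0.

b = (-14/9, 2/7, 14/9, 5/7)
c = (0, 3/7, 137/44, 1)
Ac = (0, 0, 45/77, -629/1386)
Σ b_i: (-14/9)·1 + 2/7·1 + 14/9·1 + 5/7·1 = 1 ✓
b·c: 2/7·3/7 + 14/9·137/44 + 5/7·1 = 55109/9702 ≠ 1/2 ⇒ order 1.

1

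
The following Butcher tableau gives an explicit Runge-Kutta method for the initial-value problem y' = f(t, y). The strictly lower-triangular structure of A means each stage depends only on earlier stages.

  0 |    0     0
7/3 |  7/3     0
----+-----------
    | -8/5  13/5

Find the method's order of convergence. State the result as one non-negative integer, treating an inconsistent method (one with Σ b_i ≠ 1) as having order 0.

1

b = (-8/5, 13/5)
c = (0, 7/3)
Σ b_i: (-8/5)·1 + 13/5·1 = 1 ✓
b·c: 13/5·7/3 = 91/15 ≠ 1/2 ⇒ order 1.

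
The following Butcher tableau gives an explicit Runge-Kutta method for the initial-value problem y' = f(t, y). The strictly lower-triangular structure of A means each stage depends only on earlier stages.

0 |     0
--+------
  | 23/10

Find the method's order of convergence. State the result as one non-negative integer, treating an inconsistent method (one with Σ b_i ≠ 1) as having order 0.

b = (23/10)
c = (0)
Σ b_i: 23/10·1 = 23/10 ≠ 1 ⇒ order 0.

0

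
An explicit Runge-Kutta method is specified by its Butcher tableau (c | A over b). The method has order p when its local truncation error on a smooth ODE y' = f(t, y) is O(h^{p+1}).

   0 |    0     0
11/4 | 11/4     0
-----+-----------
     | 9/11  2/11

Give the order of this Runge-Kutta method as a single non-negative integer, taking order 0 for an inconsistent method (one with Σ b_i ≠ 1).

2

b = (9/11, 2/11)
c = (0, 11/4)
Σ b_i: 9/11·1 + 2/11·1 = 1 ✓
b·c: 2/11·11/4 = 1/2 ✓; 2 stages ⇒ order 2.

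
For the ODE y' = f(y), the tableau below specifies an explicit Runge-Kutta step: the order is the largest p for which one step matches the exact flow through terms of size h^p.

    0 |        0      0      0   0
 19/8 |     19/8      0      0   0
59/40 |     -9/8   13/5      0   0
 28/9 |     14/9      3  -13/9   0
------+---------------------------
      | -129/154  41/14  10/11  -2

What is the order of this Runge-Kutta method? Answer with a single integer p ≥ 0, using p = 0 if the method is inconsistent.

1

b = (-129/154, 41/14, 10/11, -2)
c = (0, 19/8, 59/40, 28/9)
Ac = (0, 0, 247/40, 899/180)
Σ b_i: (-129/154)·1 + 41/14·1 + 10/11·1 + (-2)·1 = 1 ✓
b·c: 41/14·19/8 + 10/11·59/40 + (-2)·28/9 = 22997/11088 ≠ 1/2 ⇒ order 1.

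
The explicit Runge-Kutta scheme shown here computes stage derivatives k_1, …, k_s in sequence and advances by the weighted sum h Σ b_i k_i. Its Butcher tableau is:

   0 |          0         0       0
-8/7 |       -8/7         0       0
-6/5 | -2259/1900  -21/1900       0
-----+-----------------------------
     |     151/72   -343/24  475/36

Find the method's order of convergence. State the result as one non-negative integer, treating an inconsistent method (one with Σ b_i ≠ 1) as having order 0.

b = (151/72, -343/24, 475/36)
c = (0, -8/7, -6/5)
Ac = (0, 0, 6/475)
Σ b_i: 151/72·1 + (-343/24)·1 + 475/36·1 = 1 ✓
b·c: (-343/24)·(-8/7) + 475/36·(-6/5) = 1/2 ✓
b·c²: (-343/24)·64/49 + 475/36·36/25 = 1/3 ✓
b·Ac: 475/36·6/475 = 1/6 ✓; 3 stages ⇒ order 3.

3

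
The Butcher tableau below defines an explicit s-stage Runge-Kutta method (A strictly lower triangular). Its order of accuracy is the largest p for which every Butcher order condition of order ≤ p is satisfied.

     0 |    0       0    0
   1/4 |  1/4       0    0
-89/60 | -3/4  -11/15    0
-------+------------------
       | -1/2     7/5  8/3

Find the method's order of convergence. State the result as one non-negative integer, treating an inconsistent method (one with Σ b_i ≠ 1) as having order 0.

b = (-1/2, 7/5, 8/3)
c = (0, 1/4, -89/60)
Ac = (0, 0, -11/60)
Σ b_i: (-1/2)·1 + 7/5·1 + 8/3·1 = 107/30 ≠ 1 ⇒ order 0.

0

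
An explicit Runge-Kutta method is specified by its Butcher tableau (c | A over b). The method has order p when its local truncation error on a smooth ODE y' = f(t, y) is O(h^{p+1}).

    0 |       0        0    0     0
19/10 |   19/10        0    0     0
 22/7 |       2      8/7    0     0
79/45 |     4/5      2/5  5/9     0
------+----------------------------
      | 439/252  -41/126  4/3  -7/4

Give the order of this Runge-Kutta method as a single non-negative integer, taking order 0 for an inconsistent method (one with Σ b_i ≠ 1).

2

b = (439/252, -41/126, 4/3, -7/4)
c = (0, 19/10, 22/7, 79/45)
Ac = (0, 0, 76/35, 3947/1575)
Σ b_i: 439/252·1 + (-41/126)·1 + 4/3·1 + (-7/4)·1 = 1 ✓
b·c: (-41/126)·19/10 + 4/3·22/7 + (-7/4)·79/45 = 1/2 ✓
b·c²: (-41/126)·361/100 + 4/3·484/49 + (-7/4)·6241/2025 = 5240611/793800 ≠ 1/3 ⇒ order 2.
b·Ac: 4/3·76/35 + (-7/4)·3947/1575 = -9389/6300 ≠ 1/6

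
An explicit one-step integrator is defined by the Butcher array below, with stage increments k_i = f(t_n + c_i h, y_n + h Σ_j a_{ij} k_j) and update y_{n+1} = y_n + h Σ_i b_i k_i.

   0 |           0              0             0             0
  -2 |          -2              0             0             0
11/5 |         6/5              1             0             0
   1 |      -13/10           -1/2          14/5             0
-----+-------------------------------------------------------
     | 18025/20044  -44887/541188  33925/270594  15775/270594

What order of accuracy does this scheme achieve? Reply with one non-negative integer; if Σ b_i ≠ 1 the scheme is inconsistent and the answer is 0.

b = (18025/20044, -44887/541188, 33925/270594, 15775/270594)
c = (0, -2, 11/5, 1)
Ac = (0, 0, -2, 179/25)
Σ b_i: 18025/20044·1 + (-44887/541188)·1 + 33925/270594·1 + 15775/270594·1 = 1 ✓
b·c: (-44887/541188)·(-2) + 33925/270594·11/5 + 15775/270594·1 = 1/2 ✓
b·c²: (-44887/541188)·4 + 33925/270594·121/25 + 15775/270594·1 = 1/3 ✓
b·Ac: 33925/270594·(-2) + 15775/270594·179/25 = 1/6 ✓
b·c³: (-44887/541188)·(-8) + 33925/270594·1331/125 + 15775/270594·1 = 51533/25055 ≠ 1/4 ⇒ order 3.
b·(c∘Ac): 33925/270594·(-22/5) + 15775/270594·179/25 = -12107/90198 ≠ 1/8
b·Ac²: 33925/270594·4 + 15775/270594·1444/125 = 264944/225495 ≠ 1/12
b·A²c: 15775/270594·(-28/5) = -44170/135297 ≠ 1/24

3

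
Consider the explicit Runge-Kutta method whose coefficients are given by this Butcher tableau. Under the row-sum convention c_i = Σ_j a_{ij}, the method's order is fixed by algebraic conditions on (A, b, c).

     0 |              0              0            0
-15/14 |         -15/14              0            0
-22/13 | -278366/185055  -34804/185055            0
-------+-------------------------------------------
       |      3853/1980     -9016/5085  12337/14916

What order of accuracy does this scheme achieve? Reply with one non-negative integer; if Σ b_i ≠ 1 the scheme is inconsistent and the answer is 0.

b = (3853/1980, -9016/5085, 12337/14916)
c = (0, -15/14, -22/13)
Ac = (0, 0, 2486/12337)
Σ b_i: 3853/1980·1 + (-9016/5085)·1 + 12337/14916·1 = 1 ✓
b·c: (-9016/5085)·(-15/14) + 12337/14916·(-22/13) = 1/2 ✓
b·c²: (-9016/5085)·225/196 + 12337/14916·484/169 = 1/3 ✓
b·Ac: 12337/14916·2486/12337 = 1/6 ✓; 3 stages ⇒ order 3.

3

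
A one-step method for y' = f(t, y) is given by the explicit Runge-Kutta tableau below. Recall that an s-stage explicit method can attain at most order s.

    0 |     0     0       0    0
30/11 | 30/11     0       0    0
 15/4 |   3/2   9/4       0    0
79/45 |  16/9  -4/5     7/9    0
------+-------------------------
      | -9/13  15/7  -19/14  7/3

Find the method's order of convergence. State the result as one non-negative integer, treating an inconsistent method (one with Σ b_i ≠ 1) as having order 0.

0

b = (-9/13, 15/7, -19/14, 7/3)
c = (0, 30/11, 15/4, 79/45)
Ac = (0, 0, 135/22, 97/132)
Σ b_i: (-9/13)·1 + 15/7·1 + (-19/14)·1 + 7/3·1 = 1325/546 ≠ 1 ⇒ order 0.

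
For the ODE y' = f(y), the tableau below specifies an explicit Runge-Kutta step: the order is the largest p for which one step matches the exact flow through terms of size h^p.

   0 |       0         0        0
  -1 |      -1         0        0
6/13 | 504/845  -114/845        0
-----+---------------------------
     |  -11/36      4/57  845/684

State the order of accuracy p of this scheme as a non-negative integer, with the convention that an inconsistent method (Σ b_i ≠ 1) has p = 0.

3

b = (-11/36, 4/57, 845/684)
c = (0, -1, 6/13)
Ac = (0, 0, 114/845)
Σ b_i: (-11/36)·1 + 4/57·1 + 845/684·1 = 1 ✓
b·c: 4/57·(-1) + 845/684·6/13 = 1/2 ✓
b·c²: 4/57·1 + 845/684·36/169 = 1/3 ✓
b·Ac: 845/684·114/845 = 1/6 ✓; 3 stages ⇒ order 3.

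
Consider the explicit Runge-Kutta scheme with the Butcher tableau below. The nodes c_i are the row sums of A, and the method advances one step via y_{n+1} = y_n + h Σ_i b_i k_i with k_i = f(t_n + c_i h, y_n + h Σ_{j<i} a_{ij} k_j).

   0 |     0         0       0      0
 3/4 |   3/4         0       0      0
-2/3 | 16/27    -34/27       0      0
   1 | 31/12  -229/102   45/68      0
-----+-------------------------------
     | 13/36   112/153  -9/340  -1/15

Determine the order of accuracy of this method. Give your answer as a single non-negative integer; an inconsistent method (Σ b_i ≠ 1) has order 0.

4

b = (13/36, 112/153, -9/340, -1/15)
c = (0, 3/4, -2/3, 1)
Ac = (0, 0, -17/18, -17/8)
Σ b_i: 13/36·1 + 112/153·1 + (-9/340)·1 + (-1/15)·1 = 1 ✓
b·c: 112/153·3/4 + (-9/340)·(-2/3) + (-1/15)·1 = 1/2 ✓
b·c²: 112/153·9/16 + (-9/340)·4/9 + (-1/15)·1 = 1/3 ✓
b·Ac: (-9/340)·(-17/18) + (-1/15)·(-17/8) = 1/6 ✓
b·c³: 112/153·27/64 + (-9/340)·(-8/27) + (-1/15)·1 = 1/4 ✓
b·(c∘Ac): (-9/340)·17/27 + (-1/15)·(-17/8) = 1/8 ✓
b·Ac²: (-9/340)·(-17/24) + (-1/15)·(-31/32) = 1/12 ✓
b·A²c: (-1/15)·(-5/8) = 1/24 ✓; 4 stages ⇒ order 4.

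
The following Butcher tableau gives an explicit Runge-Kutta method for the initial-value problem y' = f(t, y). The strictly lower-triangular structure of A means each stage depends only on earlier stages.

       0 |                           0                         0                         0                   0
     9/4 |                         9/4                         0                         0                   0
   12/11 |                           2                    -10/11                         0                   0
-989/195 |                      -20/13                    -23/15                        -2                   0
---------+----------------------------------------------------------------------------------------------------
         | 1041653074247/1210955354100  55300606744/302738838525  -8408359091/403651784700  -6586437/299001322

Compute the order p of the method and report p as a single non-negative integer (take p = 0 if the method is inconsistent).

b = (1041653074247/1210955354100, 55300606744/302738838525, -8408359091/403651784700, -6586437/299001322)
c = (0, 9/4, 12/11, -989/195)
Ac = (0, 0, -45/22, -1239/220)
Σ b_i: 1041653074247/1210955354100·1 + 55300606744/302738838525·1 + (-8408359091/403651784700)·1 + (-6586437/299001322)·1 = 1 ✓
b·c: 55300606744/302738838525·9/4 + (-8408359091/403651784700)·12/11 + (-6586437/299001322)·(-989/195) = 1/2 ✓
b·c²: 55300606744/302738838525·81/16 + (-8408359091/403651784700)·144/121 + (-6586437/299001322)·978121/38025 = 1/3 ✓
b·Ac: (-8408359091/403651784700)·(-45/22) + (-6586437/299001322)·(-1239/220) = 1/6 ✓
b·c³: 55300606744/302738838525·729/64 + (-8408359091/403651784700)·1728/1331 + (-6586437/299001322)·(-967361669/7414875) = 948086175437941/192407350707000 ≠ 1/4 ⇒ order 3.
b·(c∘Ac): (-8408359091/403651784700)·(-270/121) + (-6586437/299001322)·408457/14300 = -17423309543/29900132200 ≠ 1/8
b·Ac²: (-8408359091/403651784700)·(-405/88) + (-6586437/299001322)·(-98181/9680) = 4200631005/13156058168 ≠ 1/12
b·A²c: (-6586437/299001322)·45/11 = -26944515/299001322 ≠ 1/24

3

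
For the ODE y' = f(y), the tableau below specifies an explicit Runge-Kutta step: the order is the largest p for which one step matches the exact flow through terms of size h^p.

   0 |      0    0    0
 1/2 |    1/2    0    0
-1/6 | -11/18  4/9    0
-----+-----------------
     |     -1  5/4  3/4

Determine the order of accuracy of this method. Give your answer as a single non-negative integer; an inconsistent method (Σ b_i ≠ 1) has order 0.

b = (-1, 5/4, 3/4)
c = (0, 1/2, -1/6)
Ac = (0, 0, 2/9)
Σ b_i: (-1)·1 + 5/4·1 + 3/4·1 = 1 ✓
b·c: 5/4·1/2 + 3/4·(-1/6) = 1/2 ✓
b·c²: 5/4·1/4 + 3/4·1/36 = 1/3 ✓
b·Ac: 3/4·2/9 = 1/6 ✓; 3 stages ⇒ order 3.

3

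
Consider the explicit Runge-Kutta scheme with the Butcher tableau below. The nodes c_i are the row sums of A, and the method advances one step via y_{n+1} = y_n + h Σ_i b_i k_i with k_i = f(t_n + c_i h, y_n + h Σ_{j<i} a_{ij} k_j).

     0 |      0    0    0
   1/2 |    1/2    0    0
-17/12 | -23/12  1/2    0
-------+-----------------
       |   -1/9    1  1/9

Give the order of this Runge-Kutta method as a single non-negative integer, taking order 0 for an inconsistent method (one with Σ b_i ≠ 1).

b = (-1/9, 1, 1/9)
c = (0, 1/2, -17/12)
Ac = (0, 0, 1/4)
Σ b_i: (-1/9)·1 + 1·1 + 1/9·1 = 1 ✓
b·c: 1·1/2 + 1/9·(-17/12) = 37/108 ≠ 1/2 ⇒ order 1.

1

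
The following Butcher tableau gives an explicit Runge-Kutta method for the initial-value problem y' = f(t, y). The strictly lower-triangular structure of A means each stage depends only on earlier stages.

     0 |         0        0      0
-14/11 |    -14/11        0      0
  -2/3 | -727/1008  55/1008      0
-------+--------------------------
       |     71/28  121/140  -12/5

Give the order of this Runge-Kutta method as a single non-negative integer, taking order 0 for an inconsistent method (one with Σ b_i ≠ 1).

3

b = (71/28, 121/140, -12/5)
c = (0, -14/11, -2/3)
Ac = (0, 0, -5/72)
Σ b_i: 71/28·1 + 121/140·1 + (-12/5)·1 = 1 ✓
b·c: 121/140·(-14/11) + (-12/5)·(-2/3) = 1/2 ✓
b·c²: 121/140·196/121 + (-12/5)·4/9 = 1/3 ✓
b·Ac: (-12/5)·(-5/72) = 1/6 ✓; 3 stages ⇒ order 3.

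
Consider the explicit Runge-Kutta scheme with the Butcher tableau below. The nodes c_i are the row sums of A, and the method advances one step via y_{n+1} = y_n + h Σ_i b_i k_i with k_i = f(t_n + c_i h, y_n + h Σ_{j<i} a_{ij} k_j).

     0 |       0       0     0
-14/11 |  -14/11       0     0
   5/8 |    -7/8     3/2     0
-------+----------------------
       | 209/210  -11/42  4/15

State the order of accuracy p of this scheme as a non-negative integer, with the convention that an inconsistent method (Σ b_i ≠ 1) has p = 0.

b = (209/210, -11/42, 4/15)
c = (0, -14/11, 5/8)
Ac = (0, 0, -21/11)
Σ b_i: 209/210·1 + (-11/42)·1 + 4/15·1 = 1 ✓
b·c: (-11/42)·(-14/11) + 4/15·5/8 = 1/2 ✓
b·c²: (-11/42)·196/121 + 4/15·25/64 = -169/528 ≠ 1/3 ⇒ order 2.
b·Ac: 4/15·(-21/11) = -28/55 ≠ 1/6

2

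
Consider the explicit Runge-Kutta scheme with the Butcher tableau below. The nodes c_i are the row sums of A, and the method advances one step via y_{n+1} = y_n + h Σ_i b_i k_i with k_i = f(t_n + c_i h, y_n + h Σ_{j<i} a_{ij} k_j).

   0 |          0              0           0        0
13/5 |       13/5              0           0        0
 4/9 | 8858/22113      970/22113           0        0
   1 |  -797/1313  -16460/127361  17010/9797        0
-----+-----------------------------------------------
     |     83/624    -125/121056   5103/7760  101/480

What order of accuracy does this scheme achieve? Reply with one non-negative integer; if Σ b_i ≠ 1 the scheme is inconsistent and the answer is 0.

b = (83/624, -125/121056, 5103/7760, 101/480)
c = (0, 13/5, 4/9, 1)
Ac = (0, 0, 194/1701, 44/101)
Σ b_i: 83/624·1 + (-125/121056)·1 + 5103/7760·1 + 101/480·1 = 1 ✓
b·c: (-125/121056)·13/5 + 5103/7760·4/9 + 101/480·1 = 1/2 ✓
b·c²: (-125/121056)·169/25 + 5103/7760·16/81 + 101/480·1 = 1/3 ✓
b·Ac: 5103/7760·194/1701 + 101/480·44/101 = 1/6 ✓
b·c³: (-125/121056)·2197/125 + 5103/7760·64/729 + 101/480·1 = 1/4 ✓
b·(c∘Ac): 5103/7760·776/15309 + 101/480·44/101 = 1/8 ✓
b·Ac²: 5103/7760·2522/8505 + 101/480·(-268/505) = 1/12 ✓
b·A²c: 101/480·20/101 = 1/24 ✓; 4 stages ⇒ order 4.

4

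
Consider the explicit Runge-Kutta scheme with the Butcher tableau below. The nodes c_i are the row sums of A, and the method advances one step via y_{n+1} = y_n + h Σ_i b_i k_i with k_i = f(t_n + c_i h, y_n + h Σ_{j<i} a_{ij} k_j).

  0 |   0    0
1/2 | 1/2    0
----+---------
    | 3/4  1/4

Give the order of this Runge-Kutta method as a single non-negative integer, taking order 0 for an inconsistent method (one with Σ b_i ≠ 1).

b = (3/4, 1/4)
c = (0, 1/2)
Σ b_i: 3/4·1 + 1/4·1 = 1 ✓
b·c: 1/4·1/2 = 1/8 ≠ 1/2 ⇒ order 1.

1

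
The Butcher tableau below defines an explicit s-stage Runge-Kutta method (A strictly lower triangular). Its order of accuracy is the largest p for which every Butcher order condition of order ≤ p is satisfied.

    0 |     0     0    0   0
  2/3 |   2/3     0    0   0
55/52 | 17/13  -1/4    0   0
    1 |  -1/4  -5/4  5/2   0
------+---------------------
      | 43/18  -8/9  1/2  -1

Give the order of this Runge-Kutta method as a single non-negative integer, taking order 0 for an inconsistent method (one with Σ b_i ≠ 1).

1

b = (43/18, -8/9, 1/2, -1)
c = (0, 2/3, 55/52, 1)
Ac = (0, 0, -1/6, 565/312)
Σ b_i: 43/18·1 + (-8/9)·1 + 1/2·1 + (-1)·1 = 1 ✓
b·c: (-8/9)·2/3 + 1/2·55/52 + (-1)·1 = -2987/2808 ≠ 1/2 ⇒ order 1.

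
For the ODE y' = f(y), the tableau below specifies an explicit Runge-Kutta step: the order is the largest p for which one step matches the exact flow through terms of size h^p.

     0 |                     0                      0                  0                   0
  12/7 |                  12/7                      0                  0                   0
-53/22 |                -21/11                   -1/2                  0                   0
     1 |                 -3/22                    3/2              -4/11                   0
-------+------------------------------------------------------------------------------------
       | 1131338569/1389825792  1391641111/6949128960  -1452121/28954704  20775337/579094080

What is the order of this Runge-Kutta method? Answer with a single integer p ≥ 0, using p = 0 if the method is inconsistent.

3

b = (1131338569/1389825792, 1391641111/6949128960, -1452121/28954704, 20775337/579094080)
c = (0, 12/7, -53/22, 1)
Ac = (0, 0, -6/7, 2920/847)
Σ b_i: 1131338569/1389825792·1 + 1391641111/6949128960·1 + (-1452121/28954704)·1 + 20775337/579094080·1 = 1 ✓
b·c: 1391641111/6949128960·12/7 + (-1452121/28954704)·(-53/22) + 20775337/579094080·1 = 1/2 ✓
b·c²: 1391641111/6949128960·144/49 + (-1452121/28954704)·2809/484 + 20775337/579094080·1 = 1/3 ✓
b·Ac: (-1452121/28954704)·(-6/7) + 20775337/579094080·2920/847 = 1/6 ✓
b·c³: 1391641111/6949128960·1728/343 + (-1452121/28954704)·(-148877/10648) + 20775337/579094080·1 = 2831032919/1621463424 ≠ 1/4 ⇒ order 3.
b·(c∘Ac): (-1452121/28954704)·159/77 + 20775337/579094080·2920/847 = 4078013/202682928 ≠ 1/8
b·Ac²: (-1452121/28954704)·(-72/49) + 20775337/579094080·149855/65219 = 1392321445/8918048832 ≠ 1/12
b·A²c: 20775337/579094080·24/77 = 1888667/168902440 ≠ 1/24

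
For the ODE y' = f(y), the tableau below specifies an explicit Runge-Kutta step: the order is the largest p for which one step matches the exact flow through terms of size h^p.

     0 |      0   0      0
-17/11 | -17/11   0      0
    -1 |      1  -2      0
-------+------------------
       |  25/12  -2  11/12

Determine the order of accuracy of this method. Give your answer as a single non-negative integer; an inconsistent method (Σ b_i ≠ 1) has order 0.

b = (25/12, -2, 11/12)
c = (0, -17/11, -1)
Ac = (0, 0, 34/11)
Σ b_i: 25/12·1 + (-2)·1 + 11/12·1 = 1 ✓
b·c: (-2)·(-17/11) + 11/12·(-1) = 287/132 ≠ 1/2 ⇒ order 1.

1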